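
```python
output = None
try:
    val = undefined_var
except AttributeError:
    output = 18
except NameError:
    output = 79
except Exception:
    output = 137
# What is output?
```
79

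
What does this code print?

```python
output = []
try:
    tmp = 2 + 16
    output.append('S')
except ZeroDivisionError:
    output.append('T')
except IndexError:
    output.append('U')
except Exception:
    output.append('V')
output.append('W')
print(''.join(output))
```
SW

No exception, try block completes normally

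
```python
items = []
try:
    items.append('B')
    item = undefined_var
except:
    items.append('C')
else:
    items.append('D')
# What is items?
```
['B', 'C']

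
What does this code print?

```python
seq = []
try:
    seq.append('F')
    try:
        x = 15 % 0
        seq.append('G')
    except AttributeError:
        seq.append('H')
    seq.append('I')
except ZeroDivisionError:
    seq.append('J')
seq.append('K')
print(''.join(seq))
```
FJK

Inner handler doesn't match, propagates to outer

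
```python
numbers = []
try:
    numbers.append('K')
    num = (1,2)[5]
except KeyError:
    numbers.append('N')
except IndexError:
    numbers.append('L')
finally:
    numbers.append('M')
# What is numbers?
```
['K', 'L', 'M']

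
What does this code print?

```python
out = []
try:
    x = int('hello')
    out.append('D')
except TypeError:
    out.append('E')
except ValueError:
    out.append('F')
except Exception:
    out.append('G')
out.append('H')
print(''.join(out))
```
FH

ValueError matches before generic Exception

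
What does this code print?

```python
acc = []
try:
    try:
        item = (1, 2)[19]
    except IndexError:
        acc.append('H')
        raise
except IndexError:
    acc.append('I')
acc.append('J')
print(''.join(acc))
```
HIJ

raise without argument re-raises current exception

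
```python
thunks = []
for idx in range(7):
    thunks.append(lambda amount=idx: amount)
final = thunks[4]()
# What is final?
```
4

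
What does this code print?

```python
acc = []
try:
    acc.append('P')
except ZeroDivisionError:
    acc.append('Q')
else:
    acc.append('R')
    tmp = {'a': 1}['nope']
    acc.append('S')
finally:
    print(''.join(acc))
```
PR

Try succeeds, else appends 'R', KeyError in else is uncaught, finally prints before exception propagates ('S' never appended)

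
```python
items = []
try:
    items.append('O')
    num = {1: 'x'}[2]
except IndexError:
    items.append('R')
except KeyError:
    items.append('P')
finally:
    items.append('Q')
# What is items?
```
['O', 'P', 'Q']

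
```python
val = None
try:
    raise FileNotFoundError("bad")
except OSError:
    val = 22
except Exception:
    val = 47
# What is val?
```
22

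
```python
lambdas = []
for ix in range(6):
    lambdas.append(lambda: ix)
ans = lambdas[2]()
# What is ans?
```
5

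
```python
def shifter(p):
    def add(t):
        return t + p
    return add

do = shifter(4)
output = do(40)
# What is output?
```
44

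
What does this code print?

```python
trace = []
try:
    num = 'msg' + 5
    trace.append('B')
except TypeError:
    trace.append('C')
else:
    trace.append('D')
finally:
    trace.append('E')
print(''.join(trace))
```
CE

Exception: except runs, else skipped, finally runs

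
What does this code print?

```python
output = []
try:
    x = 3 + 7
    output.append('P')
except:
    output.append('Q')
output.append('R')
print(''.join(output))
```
PR

No exception, try block completes normally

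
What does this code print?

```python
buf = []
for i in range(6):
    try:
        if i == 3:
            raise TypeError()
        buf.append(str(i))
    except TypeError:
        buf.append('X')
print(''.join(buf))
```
012X45

Exception on i=3 caught, loop continues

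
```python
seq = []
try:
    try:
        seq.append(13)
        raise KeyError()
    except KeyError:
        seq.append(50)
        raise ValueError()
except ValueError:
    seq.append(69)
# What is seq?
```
[13, 50, 69]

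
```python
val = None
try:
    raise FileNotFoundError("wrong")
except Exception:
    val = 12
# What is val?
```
12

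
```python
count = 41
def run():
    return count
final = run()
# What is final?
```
41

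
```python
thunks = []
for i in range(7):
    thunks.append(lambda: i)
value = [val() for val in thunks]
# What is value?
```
[6, 6, 6, 6, 6, 6, 6]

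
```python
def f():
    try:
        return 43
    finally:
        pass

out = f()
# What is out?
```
43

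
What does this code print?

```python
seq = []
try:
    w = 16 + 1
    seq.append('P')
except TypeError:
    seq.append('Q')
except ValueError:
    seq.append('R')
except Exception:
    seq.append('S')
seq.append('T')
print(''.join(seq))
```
PT

No exception, try block completes normally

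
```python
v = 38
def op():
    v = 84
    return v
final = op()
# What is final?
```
84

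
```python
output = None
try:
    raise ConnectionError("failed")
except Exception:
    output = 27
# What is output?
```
27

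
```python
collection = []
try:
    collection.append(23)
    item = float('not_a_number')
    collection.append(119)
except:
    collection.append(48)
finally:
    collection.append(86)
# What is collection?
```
[23, 48, 86]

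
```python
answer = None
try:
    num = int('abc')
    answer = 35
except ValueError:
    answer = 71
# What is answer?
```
71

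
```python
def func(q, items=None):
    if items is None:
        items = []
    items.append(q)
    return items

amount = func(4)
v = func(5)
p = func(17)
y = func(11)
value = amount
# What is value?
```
[4]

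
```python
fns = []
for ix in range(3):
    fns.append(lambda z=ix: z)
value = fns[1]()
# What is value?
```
1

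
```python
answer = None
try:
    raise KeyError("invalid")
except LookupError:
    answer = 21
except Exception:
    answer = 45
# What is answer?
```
21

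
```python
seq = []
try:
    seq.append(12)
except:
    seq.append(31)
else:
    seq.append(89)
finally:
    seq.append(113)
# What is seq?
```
[12, 89, 113]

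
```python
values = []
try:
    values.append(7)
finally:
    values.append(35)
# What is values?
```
[7, 35]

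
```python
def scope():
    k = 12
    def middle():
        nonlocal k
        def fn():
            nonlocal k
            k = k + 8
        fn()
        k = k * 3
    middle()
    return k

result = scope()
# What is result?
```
60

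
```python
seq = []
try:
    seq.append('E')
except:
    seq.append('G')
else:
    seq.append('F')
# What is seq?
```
['E', 'F']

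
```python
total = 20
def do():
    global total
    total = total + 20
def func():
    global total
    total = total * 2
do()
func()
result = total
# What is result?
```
80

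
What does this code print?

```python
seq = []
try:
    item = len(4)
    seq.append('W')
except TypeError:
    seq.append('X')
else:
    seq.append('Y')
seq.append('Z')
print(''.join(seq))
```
XZ

else block skipped when exception is caught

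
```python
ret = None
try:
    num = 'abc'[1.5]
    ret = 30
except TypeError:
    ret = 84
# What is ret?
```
84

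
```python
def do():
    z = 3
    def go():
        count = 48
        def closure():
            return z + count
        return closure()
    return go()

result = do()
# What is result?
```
51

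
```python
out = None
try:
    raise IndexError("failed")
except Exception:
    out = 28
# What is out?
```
28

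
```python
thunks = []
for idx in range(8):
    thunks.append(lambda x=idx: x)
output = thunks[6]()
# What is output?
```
6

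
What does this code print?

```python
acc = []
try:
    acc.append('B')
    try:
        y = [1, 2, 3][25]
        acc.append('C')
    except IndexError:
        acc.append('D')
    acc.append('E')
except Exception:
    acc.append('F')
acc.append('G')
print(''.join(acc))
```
BDEG

Inner exception caught by inner handler, outer continues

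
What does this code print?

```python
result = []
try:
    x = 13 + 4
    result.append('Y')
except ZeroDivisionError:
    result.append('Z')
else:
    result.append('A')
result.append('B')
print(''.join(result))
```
YAB

else block runs when no exception occurs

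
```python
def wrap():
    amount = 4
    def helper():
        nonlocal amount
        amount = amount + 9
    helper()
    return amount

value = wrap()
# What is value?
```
13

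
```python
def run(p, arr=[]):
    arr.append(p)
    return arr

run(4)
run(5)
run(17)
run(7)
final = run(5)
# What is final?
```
[4, 5, 17, 7, 5]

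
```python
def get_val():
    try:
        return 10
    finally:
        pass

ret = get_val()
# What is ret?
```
10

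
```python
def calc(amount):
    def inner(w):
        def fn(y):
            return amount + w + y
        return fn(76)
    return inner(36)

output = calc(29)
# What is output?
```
141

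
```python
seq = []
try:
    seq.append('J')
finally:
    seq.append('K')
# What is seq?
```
['J', 'K']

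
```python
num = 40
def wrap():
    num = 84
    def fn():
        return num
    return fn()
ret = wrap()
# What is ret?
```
84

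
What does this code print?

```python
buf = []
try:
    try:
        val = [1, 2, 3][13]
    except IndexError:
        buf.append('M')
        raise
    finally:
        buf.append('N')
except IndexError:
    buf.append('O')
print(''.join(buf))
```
MNO

finally runs before re-raised exception propagates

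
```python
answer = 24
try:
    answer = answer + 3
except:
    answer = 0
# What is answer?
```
27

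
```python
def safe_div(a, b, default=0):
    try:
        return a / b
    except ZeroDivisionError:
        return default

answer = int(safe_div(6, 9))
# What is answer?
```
0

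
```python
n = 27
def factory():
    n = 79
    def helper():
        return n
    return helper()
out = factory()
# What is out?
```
79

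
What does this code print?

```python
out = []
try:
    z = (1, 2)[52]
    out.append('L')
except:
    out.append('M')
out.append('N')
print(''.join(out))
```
MN

Exception raised in try, caught by bare except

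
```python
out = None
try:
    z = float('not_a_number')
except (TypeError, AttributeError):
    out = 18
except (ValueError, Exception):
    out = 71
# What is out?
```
71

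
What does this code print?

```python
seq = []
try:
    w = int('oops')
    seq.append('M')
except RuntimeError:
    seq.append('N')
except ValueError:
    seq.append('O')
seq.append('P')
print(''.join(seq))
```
OP

ValueError is caught by its specific handler, not RuntimeError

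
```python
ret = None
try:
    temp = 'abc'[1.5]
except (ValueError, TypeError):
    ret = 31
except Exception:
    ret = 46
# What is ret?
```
31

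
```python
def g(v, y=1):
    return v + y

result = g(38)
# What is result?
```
39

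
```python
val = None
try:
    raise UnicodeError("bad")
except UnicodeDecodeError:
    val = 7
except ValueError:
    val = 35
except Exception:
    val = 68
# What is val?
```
35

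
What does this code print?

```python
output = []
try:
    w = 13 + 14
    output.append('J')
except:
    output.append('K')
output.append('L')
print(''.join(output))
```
JL

No exception, try block completes normally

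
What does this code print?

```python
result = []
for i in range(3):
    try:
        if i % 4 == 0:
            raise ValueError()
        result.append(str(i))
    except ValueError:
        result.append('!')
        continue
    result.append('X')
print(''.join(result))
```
!1X2X

continue in except skips rest of loop body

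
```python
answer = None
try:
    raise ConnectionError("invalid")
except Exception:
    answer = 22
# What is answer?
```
22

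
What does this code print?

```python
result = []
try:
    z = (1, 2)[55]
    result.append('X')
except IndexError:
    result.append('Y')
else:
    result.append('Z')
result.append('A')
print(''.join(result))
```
YA

else block skipped when exception is caught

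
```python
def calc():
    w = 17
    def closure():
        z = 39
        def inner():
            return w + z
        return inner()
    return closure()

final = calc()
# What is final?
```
56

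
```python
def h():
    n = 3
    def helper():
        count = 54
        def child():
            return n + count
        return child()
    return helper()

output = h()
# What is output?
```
57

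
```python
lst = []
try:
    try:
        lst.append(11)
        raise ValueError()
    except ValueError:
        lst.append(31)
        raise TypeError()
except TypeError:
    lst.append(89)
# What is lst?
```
[11, 31, 89]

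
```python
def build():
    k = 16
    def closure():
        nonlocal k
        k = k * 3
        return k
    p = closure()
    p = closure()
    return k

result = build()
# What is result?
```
144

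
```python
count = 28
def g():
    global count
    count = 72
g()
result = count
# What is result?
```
72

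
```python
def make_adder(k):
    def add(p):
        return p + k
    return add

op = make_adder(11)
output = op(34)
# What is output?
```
45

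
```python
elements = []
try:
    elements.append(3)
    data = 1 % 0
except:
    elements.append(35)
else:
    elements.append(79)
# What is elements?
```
[3, 35]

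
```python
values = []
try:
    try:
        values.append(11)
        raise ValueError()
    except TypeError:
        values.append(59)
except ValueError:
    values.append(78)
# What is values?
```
[11, 78]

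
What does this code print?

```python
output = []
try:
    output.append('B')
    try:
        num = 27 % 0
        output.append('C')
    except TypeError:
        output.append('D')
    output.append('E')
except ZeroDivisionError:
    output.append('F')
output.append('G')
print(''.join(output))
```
BFG

Inner handler doesn't match, propagates to outer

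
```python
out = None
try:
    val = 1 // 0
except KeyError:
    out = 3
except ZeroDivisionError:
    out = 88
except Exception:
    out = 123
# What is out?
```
88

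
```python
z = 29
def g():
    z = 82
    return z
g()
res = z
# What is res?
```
29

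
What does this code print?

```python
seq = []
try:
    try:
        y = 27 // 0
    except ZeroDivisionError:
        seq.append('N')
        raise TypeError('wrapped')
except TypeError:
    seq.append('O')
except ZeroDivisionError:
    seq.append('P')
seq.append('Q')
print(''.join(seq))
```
NOQ

TypeError raised and caught, original ZeroDivisionError not re-raised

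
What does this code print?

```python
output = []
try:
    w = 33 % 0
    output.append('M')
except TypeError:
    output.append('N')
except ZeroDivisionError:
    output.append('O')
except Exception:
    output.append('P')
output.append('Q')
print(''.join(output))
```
OQ

ZeroDivisionError matches before generic Exception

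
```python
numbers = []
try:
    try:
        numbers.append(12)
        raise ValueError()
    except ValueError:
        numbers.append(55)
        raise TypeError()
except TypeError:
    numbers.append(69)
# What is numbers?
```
[12, 55, 69]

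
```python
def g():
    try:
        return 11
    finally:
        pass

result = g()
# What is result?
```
11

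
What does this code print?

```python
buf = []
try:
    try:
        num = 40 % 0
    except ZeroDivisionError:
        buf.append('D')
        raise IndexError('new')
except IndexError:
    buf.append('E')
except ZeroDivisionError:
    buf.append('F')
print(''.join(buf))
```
DE

New IndexError raised, caught by outer IndexError handler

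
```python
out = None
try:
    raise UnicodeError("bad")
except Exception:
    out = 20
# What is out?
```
20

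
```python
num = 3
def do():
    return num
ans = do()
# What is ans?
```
3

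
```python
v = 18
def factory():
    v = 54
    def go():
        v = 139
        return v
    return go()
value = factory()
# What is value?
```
139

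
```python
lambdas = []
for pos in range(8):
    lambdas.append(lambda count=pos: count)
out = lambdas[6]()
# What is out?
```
6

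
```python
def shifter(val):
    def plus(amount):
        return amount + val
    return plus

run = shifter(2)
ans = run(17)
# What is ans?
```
19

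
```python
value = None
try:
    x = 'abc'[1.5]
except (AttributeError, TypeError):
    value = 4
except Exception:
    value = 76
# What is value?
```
4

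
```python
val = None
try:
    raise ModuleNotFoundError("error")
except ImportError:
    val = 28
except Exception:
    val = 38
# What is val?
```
28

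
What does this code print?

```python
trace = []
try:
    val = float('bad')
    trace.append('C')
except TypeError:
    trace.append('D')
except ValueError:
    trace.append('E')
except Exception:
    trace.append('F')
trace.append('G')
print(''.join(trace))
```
EG

ValueError matches before generic Exception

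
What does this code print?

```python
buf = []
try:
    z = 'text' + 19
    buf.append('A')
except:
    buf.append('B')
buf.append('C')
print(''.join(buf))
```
BC

Exception raised in try, caught by bare except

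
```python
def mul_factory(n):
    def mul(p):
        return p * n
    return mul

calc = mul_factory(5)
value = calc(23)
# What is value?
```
115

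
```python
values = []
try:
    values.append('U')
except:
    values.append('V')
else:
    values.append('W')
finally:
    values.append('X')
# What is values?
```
['U', 'W', 'X']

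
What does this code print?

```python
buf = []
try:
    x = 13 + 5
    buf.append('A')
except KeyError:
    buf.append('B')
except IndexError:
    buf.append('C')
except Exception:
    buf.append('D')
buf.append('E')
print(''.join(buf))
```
AE

No exception, try block completes normally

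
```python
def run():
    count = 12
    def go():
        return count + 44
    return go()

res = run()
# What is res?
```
56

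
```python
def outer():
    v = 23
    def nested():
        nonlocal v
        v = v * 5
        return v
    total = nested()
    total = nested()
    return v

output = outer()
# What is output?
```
575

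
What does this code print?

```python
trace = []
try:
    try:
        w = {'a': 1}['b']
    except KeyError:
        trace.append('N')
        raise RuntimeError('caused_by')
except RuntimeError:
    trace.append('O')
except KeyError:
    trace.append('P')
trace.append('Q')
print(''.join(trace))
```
NOQ

RuntimeError raised and caught, original KeyError not re-raised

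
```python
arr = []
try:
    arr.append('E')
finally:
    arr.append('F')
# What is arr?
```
['E', 'F']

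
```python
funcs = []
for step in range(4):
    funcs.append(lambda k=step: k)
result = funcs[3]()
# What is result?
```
3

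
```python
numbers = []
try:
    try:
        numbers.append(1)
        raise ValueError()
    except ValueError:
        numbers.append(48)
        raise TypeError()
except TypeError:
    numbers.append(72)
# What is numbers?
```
[1, 48, 72]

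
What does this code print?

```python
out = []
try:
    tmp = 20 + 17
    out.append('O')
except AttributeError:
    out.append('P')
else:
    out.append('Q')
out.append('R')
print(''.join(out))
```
OQR

else block runs when no exception occurs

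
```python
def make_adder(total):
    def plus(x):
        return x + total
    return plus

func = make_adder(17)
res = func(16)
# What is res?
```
33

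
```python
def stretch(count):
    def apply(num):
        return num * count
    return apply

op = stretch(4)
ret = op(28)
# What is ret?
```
112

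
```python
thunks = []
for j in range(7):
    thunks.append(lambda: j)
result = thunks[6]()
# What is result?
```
6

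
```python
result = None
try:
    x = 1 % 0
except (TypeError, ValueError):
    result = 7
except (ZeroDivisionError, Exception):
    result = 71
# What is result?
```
71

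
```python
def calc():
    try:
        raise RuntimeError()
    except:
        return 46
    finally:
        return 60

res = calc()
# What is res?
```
60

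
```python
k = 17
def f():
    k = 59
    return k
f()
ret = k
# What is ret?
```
17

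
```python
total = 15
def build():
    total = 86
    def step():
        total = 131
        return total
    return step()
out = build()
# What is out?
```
131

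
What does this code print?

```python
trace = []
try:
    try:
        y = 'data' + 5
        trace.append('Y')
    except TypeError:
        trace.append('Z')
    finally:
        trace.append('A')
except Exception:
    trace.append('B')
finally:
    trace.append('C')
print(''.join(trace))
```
ZAC

Both finally blocks run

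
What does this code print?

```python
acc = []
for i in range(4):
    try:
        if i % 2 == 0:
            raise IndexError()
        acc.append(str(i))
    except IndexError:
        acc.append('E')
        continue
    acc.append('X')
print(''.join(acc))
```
E1XE3X

continue in except skips rest of loop body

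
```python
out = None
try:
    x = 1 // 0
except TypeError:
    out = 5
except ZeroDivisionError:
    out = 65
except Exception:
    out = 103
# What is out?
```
65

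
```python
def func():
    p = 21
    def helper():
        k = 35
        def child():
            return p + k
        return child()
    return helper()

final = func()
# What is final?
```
56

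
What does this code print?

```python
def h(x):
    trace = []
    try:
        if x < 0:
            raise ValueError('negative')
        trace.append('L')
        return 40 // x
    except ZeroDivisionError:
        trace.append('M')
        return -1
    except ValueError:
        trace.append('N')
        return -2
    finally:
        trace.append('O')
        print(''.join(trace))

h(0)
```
LMO

x=0 causes ZeroDivisionError, caught, finally prints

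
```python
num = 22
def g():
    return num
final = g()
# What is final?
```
22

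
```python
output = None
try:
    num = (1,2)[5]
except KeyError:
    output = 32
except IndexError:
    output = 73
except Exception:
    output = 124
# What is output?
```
73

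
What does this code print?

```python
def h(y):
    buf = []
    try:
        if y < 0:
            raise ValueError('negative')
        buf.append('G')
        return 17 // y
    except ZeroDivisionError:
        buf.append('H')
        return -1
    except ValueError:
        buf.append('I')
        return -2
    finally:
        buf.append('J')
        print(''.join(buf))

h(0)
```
GHJ

y=0 causes ZeroDivisionError, caught, finally prints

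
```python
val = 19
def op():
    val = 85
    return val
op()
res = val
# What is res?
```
19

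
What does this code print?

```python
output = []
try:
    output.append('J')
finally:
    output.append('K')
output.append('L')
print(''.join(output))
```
JKL

try/finally without except, no exception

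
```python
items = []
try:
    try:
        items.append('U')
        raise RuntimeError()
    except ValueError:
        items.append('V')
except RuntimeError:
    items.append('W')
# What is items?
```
['U', 'W']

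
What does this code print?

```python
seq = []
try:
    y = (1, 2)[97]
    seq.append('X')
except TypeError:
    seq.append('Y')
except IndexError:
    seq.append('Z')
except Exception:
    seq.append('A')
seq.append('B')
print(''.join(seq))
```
ZB

IndexError matches before generic Exception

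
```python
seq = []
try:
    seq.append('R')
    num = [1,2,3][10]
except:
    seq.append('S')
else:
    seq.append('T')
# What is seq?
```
['R', 'S']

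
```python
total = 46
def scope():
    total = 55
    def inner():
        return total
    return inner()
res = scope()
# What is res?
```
55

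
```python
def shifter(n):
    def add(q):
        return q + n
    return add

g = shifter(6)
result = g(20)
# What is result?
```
26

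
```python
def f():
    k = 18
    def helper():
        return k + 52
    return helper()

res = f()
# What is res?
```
70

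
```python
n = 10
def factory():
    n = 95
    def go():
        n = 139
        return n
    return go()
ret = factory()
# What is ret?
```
139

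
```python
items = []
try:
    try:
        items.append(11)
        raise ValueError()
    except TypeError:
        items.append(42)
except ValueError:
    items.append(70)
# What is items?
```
[11, 70]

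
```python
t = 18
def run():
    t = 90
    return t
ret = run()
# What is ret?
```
90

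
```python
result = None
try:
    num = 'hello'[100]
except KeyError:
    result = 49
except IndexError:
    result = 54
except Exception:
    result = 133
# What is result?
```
54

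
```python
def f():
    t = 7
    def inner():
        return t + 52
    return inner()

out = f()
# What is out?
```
59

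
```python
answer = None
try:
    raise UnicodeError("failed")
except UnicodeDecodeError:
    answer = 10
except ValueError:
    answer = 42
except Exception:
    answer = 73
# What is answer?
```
42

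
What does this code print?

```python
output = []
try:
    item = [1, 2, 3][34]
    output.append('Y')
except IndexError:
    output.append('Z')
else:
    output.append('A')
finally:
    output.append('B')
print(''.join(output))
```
ZB

Exception: except runs, else skipped, finally runs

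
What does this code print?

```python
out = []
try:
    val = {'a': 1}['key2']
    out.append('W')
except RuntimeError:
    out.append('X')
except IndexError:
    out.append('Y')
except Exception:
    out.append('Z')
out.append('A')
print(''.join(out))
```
ZA

KeyError not specifically caught, falls to Exception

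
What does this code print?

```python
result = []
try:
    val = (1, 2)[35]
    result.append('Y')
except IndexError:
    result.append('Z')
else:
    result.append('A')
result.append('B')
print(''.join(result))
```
ZB

else block skipped when exception is caught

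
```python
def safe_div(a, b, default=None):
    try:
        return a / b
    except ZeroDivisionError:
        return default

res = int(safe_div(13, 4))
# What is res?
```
3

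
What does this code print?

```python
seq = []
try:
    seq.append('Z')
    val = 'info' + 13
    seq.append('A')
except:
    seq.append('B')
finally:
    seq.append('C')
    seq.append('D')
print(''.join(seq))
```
ZBCD

Code before exception runs, then except, then all of finally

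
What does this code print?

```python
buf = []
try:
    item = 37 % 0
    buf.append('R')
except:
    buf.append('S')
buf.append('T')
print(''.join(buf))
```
ST

Exception raised in try, caught by bare except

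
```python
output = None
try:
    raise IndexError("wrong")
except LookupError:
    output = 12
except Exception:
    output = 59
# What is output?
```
12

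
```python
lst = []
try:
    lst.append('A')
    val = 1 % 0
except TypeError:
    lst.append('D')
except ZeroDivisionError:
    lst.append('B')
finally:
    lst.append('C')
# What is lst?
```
['A', 'B', 'C']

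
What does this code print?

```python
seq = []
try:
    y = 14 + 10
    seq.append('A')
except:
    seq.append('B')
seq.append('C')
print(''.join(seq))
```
AC

No exception, try block completes normally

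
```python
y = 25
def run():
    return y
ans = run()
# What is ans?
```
25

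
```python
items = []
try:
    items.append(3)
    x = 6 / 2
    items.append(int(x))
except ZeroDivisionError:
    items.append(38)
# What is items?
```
[3, 3]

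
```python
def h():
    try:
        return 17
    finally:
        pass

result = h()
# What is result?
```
17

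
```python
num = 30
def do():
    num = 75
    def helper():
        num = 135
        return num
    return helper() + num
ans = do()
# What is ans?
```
210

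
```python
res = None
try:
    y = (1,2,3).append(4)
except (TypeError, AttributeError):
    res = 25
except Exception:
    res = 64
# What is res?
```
25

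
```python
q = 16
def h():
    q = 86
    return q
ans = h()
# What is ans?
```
86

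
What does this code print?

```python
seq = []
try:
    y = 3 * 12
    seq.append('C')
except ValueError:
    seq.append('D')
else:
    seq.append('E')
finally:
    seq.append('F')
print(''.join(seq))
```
CEF

else runs before finally when no exception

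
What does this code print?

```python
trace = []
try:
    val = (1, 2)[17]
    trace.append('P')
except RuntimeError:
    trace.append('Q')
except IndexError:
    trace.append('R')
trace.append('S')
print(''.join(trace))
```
RS

IndexError is caught by its specific handler, not RuntimeError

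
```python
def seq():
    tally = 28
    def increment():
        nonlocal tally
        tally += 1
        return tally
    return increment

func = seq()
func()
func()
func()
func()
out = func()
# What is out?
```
33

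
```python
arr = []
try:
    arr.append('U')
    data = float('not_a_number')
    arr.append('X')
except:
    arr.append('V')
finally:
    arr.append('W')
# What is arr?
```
['U', 'V', 'W']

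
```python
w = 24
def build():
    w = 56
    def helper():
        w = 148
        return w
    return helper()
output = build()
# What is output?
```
148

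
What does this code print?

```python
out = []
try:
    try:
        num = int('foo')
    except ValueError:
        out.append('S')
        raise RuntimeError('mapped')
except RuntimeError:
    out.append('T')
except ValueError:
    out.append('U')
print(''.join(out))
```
ST

New RuntimeError raised, caught by outer RuntimeError handler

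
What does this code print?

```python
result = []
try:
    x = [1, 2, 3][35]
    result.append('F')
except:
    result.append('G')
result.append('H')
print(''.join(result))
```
GH

Exception raised in try, caught by bare except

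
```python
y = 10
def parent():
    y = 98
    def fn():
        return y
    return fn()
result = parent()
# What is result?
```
98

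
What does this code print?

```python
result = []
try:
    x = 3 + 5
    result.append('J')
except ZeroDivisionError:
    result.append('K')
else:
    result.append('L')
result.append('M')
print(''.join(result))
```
JLM

else block runs when no exception occurs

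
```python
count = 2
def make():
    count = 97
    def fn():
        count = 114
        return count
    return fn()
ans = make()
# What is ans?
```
114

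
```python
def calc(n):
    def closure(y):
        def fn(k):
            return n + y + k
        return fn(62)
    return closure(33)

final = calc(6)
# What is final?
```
101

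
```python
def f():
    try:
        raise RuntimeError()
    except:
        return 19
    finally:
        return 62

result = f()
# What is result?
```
62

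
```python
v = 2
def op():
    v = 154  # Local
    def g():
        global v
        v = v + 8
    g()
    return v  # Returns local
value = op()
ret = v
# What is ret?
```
10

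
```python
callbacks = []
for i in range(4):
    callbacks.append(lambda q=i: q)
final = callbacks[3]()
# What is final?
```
3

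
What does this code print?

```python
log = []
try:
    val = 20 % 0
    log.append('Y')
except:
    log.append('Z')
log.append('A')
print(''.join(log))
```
ZA

Exception raised in try, caught by bare except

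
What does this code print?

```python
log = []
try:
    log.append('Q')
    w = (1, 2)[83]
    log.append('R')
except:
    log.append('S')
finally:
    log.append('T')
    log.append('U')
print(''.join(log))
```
QSTU

Code before exception runs, then except, then all of finally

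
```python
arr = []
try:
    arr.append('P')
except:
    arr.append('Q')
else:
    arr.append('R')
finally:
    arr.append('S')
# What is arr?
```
['P', 'R', 'S']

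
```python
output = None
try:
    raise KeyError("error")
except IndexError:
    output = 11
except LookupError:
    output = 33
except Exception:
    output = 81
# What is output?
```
33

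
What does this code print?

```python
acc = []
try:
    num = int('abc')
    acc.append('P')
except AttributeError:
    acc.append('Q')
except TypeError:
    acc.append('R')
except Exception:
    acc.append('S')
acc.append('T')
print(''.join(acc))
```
ST

ValueError not specifically caught, falls to Exception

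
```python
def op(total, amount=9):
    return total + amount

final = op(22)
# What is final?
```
31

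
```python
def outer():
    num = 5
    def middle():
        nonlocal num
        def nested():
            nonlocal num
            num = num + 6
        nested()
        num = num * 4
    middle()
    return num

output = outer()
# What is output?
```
44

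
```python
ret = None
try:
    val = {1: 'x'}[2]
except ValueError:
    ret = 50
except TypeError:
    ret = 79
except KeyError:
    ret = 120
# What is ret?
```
120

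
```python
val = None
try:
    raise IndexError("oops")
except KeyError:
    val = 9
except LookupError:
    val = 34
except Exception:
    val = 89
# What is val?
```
34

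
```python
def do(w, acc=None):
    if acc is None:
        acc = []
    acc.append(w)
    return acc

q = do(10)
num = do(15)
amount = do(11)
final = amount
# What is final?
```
[11]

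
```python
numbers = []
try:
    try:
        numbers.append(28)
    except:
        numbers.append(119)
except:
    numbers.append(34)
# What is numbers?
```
[28]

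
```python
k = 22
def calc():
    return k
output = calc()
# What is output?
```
22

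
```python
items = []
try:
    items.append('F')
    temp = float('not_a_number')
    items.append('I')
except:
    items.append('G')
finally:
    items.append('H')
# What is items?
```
['F', 'G', 'H']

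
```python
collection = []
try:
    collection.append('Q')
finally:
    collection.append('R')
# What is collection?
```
['Q', 'R']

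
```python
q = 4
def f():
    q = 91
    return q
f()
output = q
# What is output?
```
4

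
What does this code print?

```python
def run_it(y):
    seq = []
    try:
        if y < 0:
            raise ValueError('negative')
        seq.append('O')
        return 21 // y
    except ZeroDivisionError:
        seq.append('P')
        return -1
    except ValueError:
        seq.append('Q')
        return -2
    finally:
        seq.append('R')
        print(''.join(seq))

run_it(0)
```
OPR

y=0 causes ZeroDivisionError, caught, finally prints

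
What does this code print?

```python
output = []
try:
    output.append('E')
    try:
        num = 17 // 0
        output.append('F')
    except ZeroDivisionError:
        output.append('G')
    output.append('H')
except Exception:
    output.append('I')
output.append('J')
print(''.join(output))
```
EGHJ

Inner exception caught by inner handler, outer continues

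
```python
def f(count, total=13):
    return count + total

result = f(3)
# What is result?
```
16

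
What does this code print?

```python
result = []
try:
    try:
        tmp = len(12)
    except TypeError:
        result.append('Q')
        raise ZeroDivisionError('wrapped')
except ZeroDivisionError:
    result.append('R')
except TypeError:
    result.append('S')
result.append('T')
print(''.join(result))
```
QRT

ZeroDivisionError raised and caught, original TypeError not re-raised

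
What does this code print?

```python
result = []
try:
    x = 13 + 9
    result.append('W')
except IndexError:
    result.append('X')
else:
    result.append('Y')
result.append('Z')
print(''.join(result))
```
WYZ

else block runs when no exception occurs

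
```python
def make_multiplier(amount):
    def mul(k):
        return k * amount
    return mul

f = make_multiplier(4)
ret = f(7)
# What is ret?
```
28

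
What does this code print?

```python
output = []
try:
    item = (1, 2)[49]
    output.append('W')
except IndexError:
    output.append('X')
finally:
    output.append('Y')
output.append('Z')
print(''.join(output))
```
XYZ

finally always runs, even after exception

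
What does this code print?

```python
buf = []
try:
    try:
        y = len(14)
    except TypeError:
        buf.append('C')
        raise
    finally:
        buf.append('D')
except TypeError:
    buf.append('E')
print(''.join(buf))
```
CDE

finally runs before re-raised exception propagates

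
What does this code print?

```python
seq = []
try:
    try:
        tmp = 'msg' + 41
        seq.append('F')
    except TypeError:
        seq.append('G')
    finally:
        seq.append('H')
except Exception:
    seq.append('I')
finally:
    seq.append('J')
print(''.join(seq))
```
GHJ

Both finally blocks run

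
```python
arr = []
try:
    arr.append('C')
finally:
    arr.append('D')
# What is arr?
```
['C', 'D']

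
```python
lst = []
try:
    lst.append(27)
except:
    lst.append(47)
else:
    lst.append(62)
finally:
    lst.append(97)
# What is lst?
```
[27, 62, 97]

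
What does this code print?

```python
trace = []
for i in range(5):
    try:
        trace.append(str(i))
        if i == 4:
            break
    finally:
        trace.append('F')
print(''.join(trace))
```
0F1F2F3F4F

finally runs even when breaking out of loop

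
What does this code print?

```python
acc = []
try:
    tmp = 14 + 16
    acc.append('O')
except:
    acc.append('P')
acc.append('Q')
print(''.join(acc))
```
OQ

No exception, try block completes normally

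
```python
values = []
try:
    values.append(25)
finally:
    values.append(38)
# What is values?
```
[25, 38]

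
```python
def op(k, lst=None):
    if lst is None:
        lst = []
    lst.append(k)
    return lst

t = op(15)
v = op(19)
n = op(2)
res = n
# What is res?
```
[2]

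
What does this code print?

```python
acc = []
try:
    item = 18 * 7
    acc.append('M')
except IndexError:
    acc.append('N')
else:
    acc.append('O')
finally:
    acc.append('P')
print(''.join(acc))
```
MOP

else runs before finally when no exception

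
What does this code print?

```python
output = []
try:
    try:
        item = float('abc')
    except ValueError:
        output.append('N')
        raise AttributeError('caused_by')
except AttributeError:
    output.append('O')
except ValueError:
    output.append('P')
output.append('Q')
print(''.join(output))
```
NOQ

AttributeError raised and caught, original ValueError not re-raised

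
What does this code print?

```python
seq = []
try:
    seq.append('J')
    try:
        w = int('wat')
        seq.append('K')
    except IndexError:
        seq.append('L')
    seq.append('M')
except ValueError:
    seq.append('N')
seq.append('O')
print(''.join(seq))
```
JNO

Inner handler doesn't match, propagates to outer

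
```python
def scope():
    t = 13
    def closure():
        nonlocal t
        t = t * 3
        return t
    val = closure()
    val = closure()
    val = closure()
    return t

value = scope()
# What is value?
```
351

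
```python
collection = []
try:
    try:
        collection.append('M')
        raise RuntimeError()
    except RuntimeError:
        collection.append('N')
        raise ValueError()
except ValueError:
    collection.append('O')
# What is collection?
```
['M', 'N', 'O']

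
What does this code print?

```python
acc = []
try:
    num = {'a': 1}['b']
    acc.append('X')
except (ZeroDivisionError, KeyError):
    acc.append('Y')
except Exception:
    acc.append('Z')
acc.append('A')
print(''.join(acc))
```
YA

KeyError matches tuple containing it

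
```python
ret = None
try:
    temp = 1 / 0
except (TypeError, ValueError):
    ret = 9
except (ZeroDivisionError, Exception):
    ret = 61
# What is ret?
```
61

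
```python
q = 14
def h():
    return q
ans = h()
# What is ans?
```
14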